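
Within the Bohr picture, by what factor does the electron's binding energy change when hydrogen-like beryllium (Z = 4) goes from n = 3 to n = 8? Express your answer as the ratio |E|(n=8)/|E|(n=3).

9/64

|E| ∝ Z^2 · n^-2; with Z fixed, |E| ∝ n^-2.
|E|(n=8)/|E|(n=3) = (8/3)^-2 = 9/64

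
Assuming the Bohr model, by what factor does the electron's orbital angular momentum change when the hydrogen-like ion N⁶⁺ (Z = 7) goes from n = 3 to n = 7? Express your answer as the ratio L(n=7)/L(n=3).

L = nℏ depends only on n, so L ∝ n.
L(n=7)/L(n=3) = (7/3)^1 = 7/3

7/3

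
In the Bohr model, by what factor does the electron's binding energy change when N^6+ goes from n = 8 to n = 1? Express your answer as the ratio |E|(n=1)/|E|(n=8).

|E| ∝ Z^2 · n^-2; with Z fixed, |E| ∝ n^-2.
|E|(n=1)/|E|(n=8) = (1/8)^-2 = 64

64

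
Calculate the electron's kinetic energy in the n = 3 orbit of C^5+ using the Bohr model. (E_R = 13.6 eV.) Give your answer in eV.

54.4 eV

For a Coulomb orbit the virial theorem gives K = −E_n.
E_n = −E_R·Z²/n², so K = E_R·Z²/n² = 13.6 × 6²/3² = 54.4 eV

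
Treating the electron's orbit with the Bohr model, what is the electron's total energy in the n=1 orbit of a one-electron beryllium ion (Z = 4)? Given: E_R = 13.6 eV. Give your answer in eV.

E_n = −E_R·Z²/n² = −13.6 × 4²/1² = -218 eV

-218 eV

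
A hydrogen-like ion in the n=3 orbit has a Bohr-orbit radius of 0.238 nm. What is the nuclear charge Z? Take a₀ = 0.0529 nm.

r_n = n²a₀/Z ⇒ Z = n²a₀/r = 3² × 0.0529 / 0.238 ≈ 2.00
Z = 2

2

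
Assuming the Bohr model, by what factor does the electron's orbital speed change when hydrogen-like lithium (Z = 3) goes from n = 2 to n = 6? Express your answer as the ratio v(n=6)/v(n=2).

v ∝ Z^1 · n^-1; with Z fixed, v ∝ n^-1.
v(n=6)/v(n=2) = (6/2)^-1 = 1/3

1/3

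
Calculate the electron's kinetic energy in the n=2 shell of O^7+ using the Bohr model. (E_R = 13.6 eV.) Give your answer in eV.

For a Coulomb orbit the virial theorem gives K = −E_n.
E_n = −E_R·Z²/n², so K = E_R·Z²/n² = 13.6 × 8²/2² = 218 eV

218 eV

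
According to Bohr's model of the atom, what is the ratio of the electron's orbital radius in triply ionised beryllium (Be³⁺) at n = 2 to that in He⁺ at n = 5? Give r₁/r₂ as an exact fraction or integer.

2/25

r ∝ Z^-1 · n^2
r₁/r₂ = (4/2)^-1 · (2/5)^2 = 2/25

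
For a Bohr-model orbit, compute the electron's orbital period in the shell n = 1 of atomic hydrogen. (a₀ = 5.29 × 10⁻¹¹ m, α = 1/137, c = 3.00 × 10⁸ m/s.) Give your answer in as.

r = n²a₀/Z = 1²·5.29 × 10⁻¹¹/1 = 5.29 × 10⁻¹¹ m
v = Zαc/n = 1·0.00730·3.00 × 10⁸/1 = 2.19 × 10⁶ m/s
T = 2πr/v = 1.52 × 10⁻¹⁶ s = 152 as

152 as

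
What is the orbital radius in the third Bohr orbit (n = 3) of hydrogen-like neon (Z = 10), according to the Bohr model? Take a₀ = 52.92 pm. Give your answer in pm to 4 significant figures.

r_n = n²a₀/Z = 3² × 52.92 / 10
    = 9 × 52.92 / 10 = 47.63 pm

47.63 pm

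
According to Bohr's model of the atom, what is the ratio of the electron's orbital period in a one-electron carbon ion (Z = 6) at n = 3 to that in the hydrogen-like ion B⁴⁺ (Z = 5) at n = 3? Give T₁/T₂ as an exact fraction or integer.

T ∝ Z^-2 · n^3
T₁/T₂ = (6/5)^-2 · (3/3)^3 = 25/36

25/36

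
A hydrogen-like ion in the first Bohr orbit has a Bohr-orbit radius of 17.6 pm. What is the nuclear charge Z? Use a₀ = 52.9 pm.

r_n = n²a₀/Z ⇒ Z = n²a₀/r = 1² × 52.9 / 17.6 ≈ 3.01
Z = 3

3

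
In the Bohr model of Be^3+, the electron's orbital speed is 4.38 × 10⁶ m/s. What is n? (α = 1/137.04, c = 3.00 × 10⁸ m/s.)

2

v_n = Zαc/n ⇒ n = Zαc/v = 4 × 0.00730 × 3.00 × 10⁸ / 4.38 × 10⁶ ≈ 2.00
n = 2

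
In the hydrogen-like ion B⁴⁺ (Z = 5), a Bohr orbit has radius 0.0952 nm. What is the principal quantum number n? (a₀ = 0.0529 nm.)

r_n = n²a₀/Z ⇒ n² = rZ/a₀ = 0.0952 × 5 / 0.0529 ≈ 9.00
n = 3

3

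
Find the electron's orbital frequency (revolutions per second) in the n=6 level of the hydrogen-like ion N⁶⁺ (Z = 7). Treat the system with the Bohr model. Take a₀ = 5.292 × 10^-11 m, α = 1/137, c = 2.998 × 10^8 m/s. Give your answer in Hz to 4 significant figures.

1.493 × 10^15 Hz

r = n²a₀/Z = 2.722 × 10^-10 m, v = Zαc/n = 2.553 × 10^6 m/s
f = v/(2πr) = 1.493 × 10^15 Hz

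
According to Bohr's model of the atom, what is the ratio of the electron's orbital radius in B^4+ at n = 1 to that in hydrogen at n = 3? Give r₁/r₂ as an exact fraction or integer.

r ∝ Z^-1 · n^2
r₁/r₂ = (5/1)^-1 · (1/3)^2 = 1/45

1/45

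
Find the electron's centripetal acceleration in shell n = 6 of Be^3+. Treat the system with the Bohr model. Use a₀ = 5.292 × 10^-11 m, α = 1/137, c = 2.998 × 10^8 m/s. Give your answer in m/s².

r = n²a₀/Z = 4.763 × 10^-10 m, v = Zαc/n = 1.459 × 10^6 m/s
a = v²/r = (1.459 × 10^6)² / 4.763 × 10^-10 = 4.469 × 10^21 m/s²

4.469 × 10^21 m/s²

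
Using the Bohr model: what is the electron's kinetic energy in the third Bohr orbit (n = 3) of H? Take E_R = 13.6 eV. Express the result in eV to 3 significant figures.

1.51 eV

For a Coulomb orbit the virial theorem gives K = −E_n.
E_n = −E_R·Z²/n², so K = E_R·Z²/n² = 13.6 × 1²/3² = 1.51 eV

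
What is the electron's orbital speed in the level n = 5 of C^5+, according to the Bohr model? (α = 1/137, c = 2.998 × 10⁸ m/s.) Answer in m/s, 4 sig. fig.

v_n = Zαc/n = 6 × 0.007299 × 2.998 × 10⁸ / 5
    = 2.626 × 10⁶ m/s

2.626 × 10⁶ m/s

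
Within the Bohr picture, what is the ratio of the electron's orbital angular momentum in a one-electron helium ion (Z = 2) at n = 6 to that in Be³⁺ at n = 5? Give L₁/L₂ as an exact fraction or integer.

L = nℏ is independent of Z.
L₁/L₂ = n₁/n₂ = 6/5 = 6/5

6/5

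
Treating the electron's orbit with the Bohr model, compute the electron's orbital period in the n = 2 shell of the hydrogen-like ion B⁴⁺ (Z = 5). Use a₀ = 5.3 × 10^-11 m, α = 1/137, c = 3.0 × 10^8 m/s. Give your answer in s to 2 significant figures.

4.9 × 10^-17 s

r = n²a₀/Z = 2²·5.3 × 10^-11/5 = 4.2 × 10^-11 m
v = Zαc/n = 5·0.0073·3.0 × 10^8/2 = 5.5 × 10^6 m/s
T = 2πr/v = 4.9 × 10^-17 s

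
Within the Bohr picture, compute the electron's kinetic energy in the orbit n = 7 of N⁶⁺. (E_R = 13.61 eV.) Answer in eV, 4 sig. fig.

13.61 eV

For a Coulomb orbit the virial theorem gives K = −E_n.
E_n = −E_R·Z²/n², so K = E_R·Z²/n² = 13.61 × 7²/7² = 13.61 eV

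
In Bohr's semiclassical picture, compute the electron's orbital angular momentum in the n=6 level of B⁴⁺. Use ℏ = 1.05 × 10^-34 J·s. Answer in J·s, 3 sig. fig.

L_n = nℏ = 6 × 1.05 × 10^-34 = 6.30 × 10^-34 J·s

6.30 × 10^-34 J·s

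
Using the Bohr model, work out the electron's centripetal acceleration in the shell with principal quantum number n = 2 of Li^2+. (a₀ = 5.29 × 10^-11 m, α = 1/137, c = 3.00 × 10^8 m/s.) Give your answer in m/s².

r = n²a₀/Z = 7.05 × 10^-11 m, v = Zαc/n = 3.28 × 10^6 m/s
a = v²/r = (3.28 × 10^6)² / 7.05 × 10^-11 = 1.53 × 10^23 m/s²

1.53 × 10^23 m/s²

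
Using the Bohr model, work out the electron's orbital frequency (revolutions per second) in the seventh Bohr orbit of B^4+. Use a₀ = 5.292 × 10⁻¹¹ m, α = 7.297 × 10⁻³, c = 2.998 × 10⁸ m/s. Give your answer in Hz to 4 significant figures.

r = n²a₀/Z = 5.186 × 10⁻¹⁰ m, v = Zαc/n = 1.563 × 10⁶ m/s
f = v/(2πr) = 4.795 × 10¹⁴ Hz

4.795 × 10¹⁴ Hz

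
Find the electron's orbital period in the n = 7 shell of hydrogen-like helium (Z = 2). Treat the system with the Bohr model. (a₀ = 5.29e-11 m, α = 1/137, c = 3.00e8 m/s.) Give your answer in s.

r = n²a₀/Z = 7²·5.29e-11/2 = 1.30e-9 m
v = Zαc/n = 2·0.00730·3.00e8/7 = 6.26e5 m/s
T = 2πr/v = 1.30e-14 s

1.30e-14 s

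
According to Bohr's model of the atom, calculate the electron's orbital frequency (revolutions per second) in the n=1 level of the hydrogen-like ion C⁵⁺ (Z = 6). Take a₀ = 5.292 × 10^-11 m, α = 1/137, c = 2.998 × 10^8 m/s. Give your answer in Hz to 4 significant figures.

2.369 × 10^17 Hz

r = n²a₀/Z = 8.820 × 10^-12 m, v = Zαc/n = 1.313 × 10^7 m/s
f = v/(2πr) = 2.369 × 10^17 Hz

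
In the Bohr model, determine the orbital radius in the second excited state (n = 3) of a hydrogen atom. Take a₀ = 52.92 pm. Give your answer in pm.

r_n = n²a₀/Z = 3² × 52.92 / 1
    = 9 × 52.92 / 1 = 476.3 pm

476.3 pm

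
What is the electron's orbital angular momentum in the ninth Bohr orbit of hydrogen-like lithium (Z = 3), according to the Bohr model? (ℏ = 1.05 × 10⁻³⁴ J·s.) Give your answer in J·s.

L_n = nℏ = 9 × 1.05 × 10⁻³⁴ = 9.45 × 10⁻³⁴ J·s

9.45 × 10⁻³⁴ J·s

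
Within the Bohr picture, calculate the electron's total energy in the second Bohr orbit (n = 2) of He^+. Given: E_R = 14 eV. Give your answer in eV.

-14 eV

E_n = −E_R·Z²/n² = −14 × 2²/2² = -14 eV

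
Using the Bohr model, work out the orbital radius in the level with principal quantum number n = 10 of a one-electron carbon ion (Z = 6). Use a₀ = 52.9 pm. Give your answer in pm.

882 pm

r_n = n²a₀/Z = 10² × 52.9 / 6
    = 100 × 52.9 / 6 = 882 pm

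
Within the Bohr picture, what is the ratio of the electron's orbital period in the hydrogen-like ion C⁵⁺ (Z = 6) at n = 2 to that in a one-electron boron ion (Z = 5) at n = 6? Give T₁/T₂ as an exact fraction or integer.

T ∝ Z^-2 · n^3
T₁/T₂ = (6/5)^-2 · (2/6)^3 = 25/972

25/972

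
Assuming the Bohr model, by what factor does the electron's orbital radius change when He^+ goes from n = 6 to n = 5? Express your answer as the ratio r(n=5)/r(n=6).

25/36

r ∝ Z^-1 · n^2; with Z fixed, r ∝ n^2.
r(n=5)/r(n=6) = (5/6)^2 = 25/36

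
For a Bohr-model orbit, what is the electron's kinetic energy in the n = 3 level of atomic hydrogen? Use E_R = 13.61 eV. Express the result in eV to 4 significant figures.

1.512 eV

For a Coulomb orbit the virial theorem gives K = −E_n.
E_n = −E_R·Z²/n², so K = E_R·Z²/n² = 13.61 × 1²/3² = 1.512 eV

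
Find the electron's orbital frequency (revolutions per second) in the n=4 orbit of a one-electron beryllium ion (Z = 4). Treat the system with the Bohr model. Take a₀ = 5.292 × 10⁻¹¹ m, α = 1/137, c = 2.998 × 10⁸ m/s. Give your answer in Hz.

1.645 × 10¹⁵ Hz

r = n²a₀/Z = 2.117 × 10⁻¹⁰ m, v = Zαc/n = 2.188 × 10⁶ m/s
f = v/(2πr) = 1.645 × 10¹⁵ Hz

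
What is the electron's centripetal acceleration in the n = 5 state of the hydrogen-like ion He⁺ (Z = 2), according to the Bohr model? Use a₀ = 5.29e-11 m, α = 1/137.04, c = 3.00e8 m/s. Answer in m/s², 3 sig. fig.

r = n²a₀/Z = 6.61e-10 m, v = Zαc/n = 8.76e5 m/s
a = v²/r = (8.76e5)² / 6.61e-10 = 1.16e21 m/s²

1.16e21 m/s²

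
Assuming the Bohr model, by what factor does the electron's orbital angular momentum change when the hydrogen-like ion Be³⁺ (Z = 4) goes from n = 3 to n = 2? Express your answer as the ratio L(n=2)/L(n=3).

L = nℏ depends only on n, so L ∝ n.
L(n=2)/L(n=3) = (2/3)^1 = 2/3

2/3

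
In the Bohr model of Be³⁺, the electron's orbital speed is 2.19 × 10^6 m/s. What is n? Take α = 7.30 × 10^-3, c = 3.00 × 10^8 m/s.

v_n = Zαc/n ⇒ n = Zαc/v = 4 × 0.00730 × 3.00 × 10^8 / 2.19 × 10^6 ≈ 4.00
n = 4

4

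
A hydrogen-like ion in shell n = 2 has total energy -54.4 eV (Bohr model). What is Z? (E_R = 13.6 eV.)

E_n = −E_R Z²/n² ⇒ Z² = −E_n n²/E_R = 54.4 × 2² / 13.6 ≈ 16.00
Z = 4

4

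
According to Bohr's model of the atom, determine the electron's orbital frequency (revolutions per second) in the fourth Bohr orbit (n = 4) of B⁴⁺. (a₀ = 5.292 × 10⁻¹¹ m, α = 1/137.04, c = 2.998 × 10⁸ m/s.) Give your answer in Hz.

r = n²a₀/Z = 1.693 × 10⁻¹⁰ m, v = Zαc/n = 2.735 × 10⁶ m/s
f = v/(2πr) = 2.570 × 10¹⁵ Hz

2.570 × 10¹⁵ Hz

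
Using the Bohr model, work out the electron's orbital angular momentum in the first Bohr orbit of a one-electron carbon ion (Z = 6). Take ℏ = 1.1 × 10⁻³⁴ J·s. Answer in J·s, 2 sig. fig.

L_n = nℏ = 1 × 1.1 × 10⁻³⁴ = 1.1 × 10⁻³⁴ J·s

1.1 × 10⁻³⁴ J·s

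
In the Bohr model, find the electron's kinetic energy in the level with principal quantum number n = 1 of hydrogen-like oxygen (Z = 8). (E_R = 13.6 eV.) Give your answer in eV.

For a Coulomb orbit the virial theorem gives K = −E_n.
E_n = −E_R·Z²/n², so K = E_R·Z²/n² = 13.6 × 8²/1² = 870 eV

870 eV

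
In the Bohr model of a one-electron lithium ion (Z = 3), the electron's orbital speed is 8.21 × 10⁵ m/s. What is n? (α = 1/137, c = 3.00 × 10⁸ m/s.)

8

v_n = Zαc/n ⇒ n = Zαc/v = 3 × 0.00730 × 3.00 × 10⁸ / 8.21 × 10⁵ ≈ 8.00
n = 8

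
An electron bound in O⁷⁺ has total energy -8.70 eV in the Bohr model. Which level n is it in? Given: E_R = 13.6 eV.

E_n = −E_R Z²/n² ⇒ n² = E_R Z²/(−E_n) = 13.6 × 8² / 8.70 ≈ 100.05
n = 10

10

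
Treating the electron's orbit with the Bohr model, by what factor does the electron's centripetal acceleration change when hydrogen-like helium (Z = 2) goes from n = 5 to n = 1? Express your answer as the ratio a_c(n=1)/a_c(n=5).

625

a_c ∝ Z^3 · n^-4; with Z fixed, a_c ∝ n^-4.
a_c(n=1)/a_c(n=5) = (1/5)^-4 = 625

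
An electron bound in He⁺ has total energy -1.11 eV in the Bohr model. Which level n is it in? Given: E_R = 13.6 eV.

7

E_n = −E_R Z²/n² ⇒ n² = E_R Z²/(−E_n) = 13.6 × 2² / 1.11 ≈ 49.01
n = 7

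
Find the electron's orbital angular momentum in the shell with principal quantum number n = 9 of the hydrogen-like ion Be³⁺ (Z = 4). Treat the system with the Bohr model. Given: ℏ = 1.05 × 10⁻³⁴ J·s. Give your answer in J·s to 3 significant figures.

9.45 × 10⁻³⁴ J·s

L_n = nℏ = 9 × 1.05 × 10⁻³⁴ = 9.45 × 10⁻³⁴ J·s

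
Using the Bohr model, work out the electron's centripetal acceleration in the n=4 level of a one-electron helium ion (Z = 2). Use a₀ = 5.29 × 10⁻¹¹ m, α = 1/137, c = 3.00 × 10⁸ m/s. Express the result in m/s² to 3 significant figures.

2.83 × 10²¹ m/s²

r = n²a₀/Z = 4.23 × 10⁻¹⁰ m, v = Zαc/n = 1.09 × 10⁶ m/s
a = v²/r = (1.09 × 10⁶)² / 4.23 × 10⁻¹⁰ = 2.83 × 10²¹ m/s²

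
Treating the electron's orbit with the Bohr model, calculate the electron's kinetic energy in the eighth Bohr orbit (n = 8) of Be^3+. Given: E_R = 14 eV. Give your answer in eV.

3.5 eV

For a Coulomb orbit the virial theorem gives K = −E_n.
E_n = −E_R·Z²/n², so K = E_R·Z²/n² = 14 × 4²/8² = 3.5 eV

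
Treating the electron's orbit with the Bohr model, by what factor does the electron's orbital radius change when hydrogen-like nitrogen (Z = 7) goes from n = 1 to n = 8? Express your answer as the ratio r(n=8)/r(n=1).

64

r ∝ Z^-1 · n^2; with Z fixed, r ∝ n^2.
r(n=8)/r(n=1) = (8/1)^2 = 64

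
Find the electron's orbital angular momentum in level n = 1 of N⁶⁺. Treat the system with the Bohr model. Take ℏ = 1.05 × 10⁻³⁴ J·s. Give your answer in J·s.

L_n = nℏ = 1 × 1.05 × 10⁻³⁴ = 1.05 × 10⁻³⁴ J·s

1.05 × 10⁻³⁴ J·s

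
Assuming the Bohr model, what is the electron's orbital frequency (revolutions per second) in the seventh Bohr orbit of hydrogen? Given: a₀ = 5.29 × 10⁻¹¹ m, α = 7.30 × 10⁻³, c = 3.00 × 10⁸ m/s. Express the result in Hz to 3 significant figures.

1.92 × 10¹³ Hz

r = n²a₀/Z = 2.59 × 10⁻⁹ m, v = Zαc/n = 3.13 × 10⁵ m/s
f = v/(2πr) = 1.92 × 10¹³ Hz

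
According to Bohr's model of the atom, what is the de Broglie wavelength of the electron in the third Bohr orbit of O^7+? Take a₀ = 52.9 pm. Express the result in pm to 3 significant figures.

The Bohr quantisation condition is nλ = 2πr_n.
r_n = n²a₀/Z = 59.5 pm
λ = 2πr_n/n = 2π·59.5/3 = 125 pm

125 pm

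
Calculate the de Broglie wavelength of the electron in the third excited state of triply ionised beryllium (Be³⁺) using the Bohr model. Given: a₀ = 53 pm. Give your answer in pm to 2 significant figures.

330 pm

The Bohr quantisation condition is nλ = 2πr_n.
r_n = n²a₀/Z = 210 pm
λ = 2πr_n/n = 2π·210/4 = 330 pm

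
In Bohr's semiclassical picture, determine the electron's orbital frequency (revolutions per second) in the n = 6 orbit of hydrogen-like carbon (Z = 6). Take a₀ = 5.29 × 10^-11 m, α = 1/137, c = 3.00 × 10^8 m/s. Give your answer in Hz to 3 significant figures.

r = n²a₀/Z = 3.17 × 10^-10 m, v = Zαc/n = 2.19 × 10^6 m/s
f = v/(2πr) = 1.10 × 10^15 Hz

1.10 × 10^15 Hz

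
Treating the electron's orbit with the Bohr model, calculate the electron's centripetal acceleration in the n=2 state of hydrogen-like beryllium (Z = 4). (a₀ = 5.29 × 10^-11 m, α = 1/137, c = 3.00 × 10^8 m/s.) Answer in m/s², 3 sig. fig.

3.63 × 10^23 m/s²

r = n²a₀/Z = 5.29 × 10^-11 m, v = Zαc/n = 4.38 × 10^6 m/s
a = v²/r = (4.38 × 10^6)² / 5.29 × 10^-11 = 3.63 × 10^23 m/s²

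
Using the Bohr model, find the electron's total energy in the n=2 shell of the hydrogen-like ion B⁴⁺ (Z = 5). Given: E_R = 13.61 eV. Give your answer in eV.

E_n = −E_R·Z²/n² = −13.61 × 5²/2² = -85.06 eV

-85.06 eV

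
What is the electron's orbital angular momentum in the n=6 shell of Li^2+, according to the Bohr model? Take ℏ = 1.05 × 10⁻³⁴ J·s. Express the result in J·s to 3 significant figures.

6.30 × 10⁻³⁴ J·s

L_n = nℏ = 6 × 1.05 × 10⁻³⁴ = 6.30 × 10⁻³⁴ J·s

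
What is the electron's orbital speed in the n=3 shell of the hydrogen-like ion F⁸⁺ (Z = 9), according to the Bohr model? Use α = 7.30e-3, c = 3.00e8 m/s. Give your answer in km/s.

v_n = Zαc/n = 9 × 0.00730 × 3.00e8 / 3
    = 6570 km/s

6570 km/s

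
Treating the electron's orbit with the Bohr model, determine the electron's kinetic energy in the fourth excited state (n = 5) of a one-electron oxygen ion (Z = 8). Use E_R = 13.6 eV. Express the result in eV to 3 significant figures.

For a Coulomb orbit the virial theorem gives K = −E_n.
E_n = −E_R·Z²/n², so K = E_R·Z²/n² = 13.6 × 8²/5² = 34.8 eV

34.8 eV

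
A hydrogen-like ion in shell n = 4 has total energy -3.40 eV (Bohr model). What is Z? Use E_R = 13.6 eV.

E_n = −E_R Z²/n² ⇒ Z² = −E_n n²/E_R = 3.40 × 4² / 13.6 ≈ 4.00
Z = 2

2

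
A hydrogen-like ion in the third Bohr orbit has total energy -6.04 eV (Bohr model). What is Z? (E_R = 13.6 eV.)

2

E_n = −E_R Z²/n² ⇒ Z² = −E_n n²/E_R = 6.04 × 3² / 13.6 ≈ 4.00
Z = 2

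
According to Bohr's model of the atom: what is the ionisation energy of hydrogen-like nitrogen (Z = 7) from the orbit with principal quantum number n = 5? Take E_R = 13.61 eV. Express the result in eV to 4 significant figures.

E_n = −E_R·Z²/n² = −13.61 × 7²/5² eV = -26.68 eV
Ionisation energy = −E_n = 26.68 eV

26.68 eV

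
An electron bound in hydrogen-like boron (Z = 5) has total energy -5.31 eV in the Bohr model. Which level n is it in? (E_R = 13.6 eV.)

8

E_n = −E_R Z²/n² ⇒ n² = E_R Z²/(−E_n) = 13.6 × 5² / 5.31 ≈ 64.03
n = 8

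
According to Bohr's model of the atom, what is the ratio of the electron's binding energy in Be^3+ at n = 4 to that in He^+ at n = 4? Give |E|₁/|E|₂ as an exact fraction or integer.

4

|E| ∝ Z^2 · n^-2
|E|₁/|E|₂ = (4/2)^2 · (4/4)^-2 = 4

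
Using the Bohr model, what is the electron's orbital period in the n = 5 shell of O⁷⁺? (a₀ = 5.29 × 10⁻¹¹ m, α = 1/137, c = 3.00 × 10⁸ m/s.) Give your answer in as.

296 as

r = n²a₀/Z = 5²·5.29 × 10⁻¹¹/8 = 1.65 × 10⁻¹⁰ m
v = Zαc/n = 8·0.00730·3.00 × 10⁸/5 = 3.50 × 10⁶ m/s
T = 2πr/v = 2.96 × 10⁻¹⁶ s = 296 as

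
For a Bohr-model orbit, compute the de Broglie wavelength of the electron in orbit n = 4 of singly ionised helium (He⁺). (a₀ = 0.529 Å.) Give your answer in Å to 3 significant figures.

The Bohr quantisation condition is nλ = 2πr_n.
r_n = n²a₀/Z = 4.23 Å
λ = 2πr_n/n = 2π·4.23/4 = 6.65 Å

6.65 Å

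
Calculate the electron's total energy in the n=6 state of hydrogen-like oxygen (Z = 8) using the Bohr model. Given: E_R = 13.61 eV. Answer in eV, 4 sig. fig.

E_n = −E_R·Z²/n² = −13.61 × 8²/6² = -24.20 eV

-24.20 eV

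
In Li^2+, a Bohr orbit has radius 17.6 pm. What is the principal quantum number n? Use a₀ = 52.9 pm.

1

r_n = n²a₀/Z ⇒ n² = rZ/a₀ = 17.6 × 3 / 52.9 ≈ 1.00
n = 1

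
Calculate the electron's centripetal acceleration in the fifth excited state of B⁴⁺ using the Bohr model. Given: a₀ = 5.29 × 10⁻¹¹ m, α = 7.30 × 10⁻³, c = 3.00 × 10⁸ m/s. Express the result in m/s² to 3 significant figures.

8.74 × 10²¹ m/s²

r = n²a₀/Z = 3.81 × 10⁻¹⁰ m, v = Zαc/n = 1.82 × 10⁶ m/s
a = v²/r = (1.82 × 10⁶)² / 3.81 × 10⁻¹⁰ = 8.74 × 10²¹ m/s²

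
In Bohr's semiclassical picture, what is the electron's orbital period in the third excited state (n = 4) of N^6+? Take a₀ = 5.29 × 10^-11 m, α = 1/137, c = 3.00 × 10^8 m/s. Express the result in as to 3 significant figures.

198 as

r = n²a₀/Z = 4²·5.29 × 10^-11/7 = 1.21 × 10^-10 m
v = Zαc/n = 7·0.00730·3.00 × 10^8/4 = 3.83 × 10^6 m/s
T = 2πr/v = 1.98 × 10^-16 s = 198 as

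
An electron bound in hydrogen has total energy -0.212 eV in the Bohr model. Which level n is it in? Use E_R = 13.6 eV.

8

E_n = −E_R Z²/n² ⇒ n² = E_R Z²/(−E_n) = 13.6 × 1² / 0.212 ≈ 64.15
n = 8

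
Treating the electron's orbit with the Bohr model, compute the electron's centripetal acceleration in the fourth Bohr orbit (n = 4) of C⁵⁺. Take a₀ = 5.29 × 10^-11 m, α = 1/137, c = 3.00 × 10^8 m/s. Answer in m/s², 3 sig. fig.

7.65 × 10^22 m/s²

r = n²a₀/Z = 1.41 × 10^-10 m, v = Zαc/n = 3.28 × 10^6 m/s
a = v²/r = (3.28 × 10^6)² / 1.41 × 10^-10 = 7.65 × 10^22 m/s²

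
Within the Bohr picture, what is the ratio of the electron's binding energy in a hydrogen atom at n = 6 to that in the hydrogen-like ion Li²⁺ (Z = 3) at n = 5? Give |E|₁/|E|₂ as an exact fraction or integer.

|E| ∝ Z^2 · n^-2
|E|₁/|E|₂ = (1/3)^2 · (6/5)^-2 = 25/324

25/324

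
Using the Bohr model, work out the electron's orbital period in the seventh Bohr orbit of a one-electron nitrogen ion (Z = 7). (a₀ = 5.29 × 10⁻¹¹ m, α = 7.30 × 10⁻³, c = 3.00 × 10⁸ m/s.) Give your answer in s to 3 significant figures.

1.06 × 10⁻¹⁵ s

r = n²a₀/Z = 7²·5.29 × 10⁻¹¹/7 = 3.70 × 10⁻¹⁰ m
v = Zαc/n = 7·0.00730·3.00 × 10⁸/7 = 2.19 × 10⁶ m/s
T = 2πr/v = 1.06 × 10⁻¹⁵ s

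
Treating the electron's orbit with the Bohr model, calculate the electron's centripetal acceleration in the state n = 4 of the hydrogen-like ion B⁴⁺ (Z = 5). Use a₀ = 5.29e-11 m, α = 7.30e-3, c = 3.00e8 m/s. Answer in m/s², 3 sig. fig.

r = n²a₀/Z = 1.69e-10 m, v = Zαc/n = 2.74e6 m/s
a = v²/r = (2.74e6)² / 1.69e-10 = 4.43e22 m/s²

4.43e22 m/s²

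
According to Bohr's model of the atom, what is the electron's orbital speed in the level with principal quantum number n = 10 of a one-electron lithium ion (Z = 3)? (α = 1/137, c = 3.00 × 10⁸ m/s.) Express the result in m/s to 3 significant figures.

6.57 × 10⁵ m/s

v_n = Zαc/n = 3 × 0.00730 × 3.00 × 10⁸ / 10
    = 6.57 × 10⁵ m/s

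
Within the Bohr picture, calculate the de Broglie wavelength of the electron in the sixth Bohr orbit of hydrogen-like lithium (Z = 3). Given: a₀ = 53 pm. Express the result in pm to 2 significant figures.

The Bohr quantisation condition is nλ = 2πr_n.
r_n = n²a₀/Z = 640 pm
λ = 2πr_n/n = 2π·640/6 = 670 pm

670 pm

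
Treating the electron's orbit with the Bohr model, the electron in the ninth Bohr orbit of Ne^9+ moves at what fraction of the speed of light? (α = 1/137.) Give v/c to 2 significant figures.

v_n = Zαc/n, so v/c = Zα/n = 10 × 0.0073 / 9 = 0.0081

0.0081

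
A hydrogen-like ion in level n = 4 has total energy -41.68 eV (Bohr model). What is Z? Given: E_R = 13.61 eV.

7

E_n = −E_R Z²/n² ⇒ Z² = −E_n n²/E_R = 41.68 × 4² / 13.61 ≈ 49.00
Z = 7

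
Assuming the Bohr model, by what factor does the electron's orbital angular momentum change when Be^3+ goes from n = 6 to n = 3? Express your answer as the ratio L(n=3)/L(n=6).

L = nℏ depends only on n, so L ∝ n.
L(n=3)/L(n=6) = (3/6)^1 = 1/2

1/2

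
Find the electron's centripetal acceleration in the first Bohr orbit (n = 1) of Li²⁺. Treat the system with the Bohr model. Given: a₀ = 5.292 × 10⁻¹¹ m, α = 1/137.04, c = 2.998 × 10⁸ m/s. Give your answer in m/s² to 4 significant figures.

r = n²a₀/Z = 1.764 × 10⁻¹¹ m, v = Zαc/n = 6.563 × 10⁶ m/s
a = v²/r = (6.563 × 10⁶)² / 1.764 × 10⁻¹¹ = 2.442 × 10²⁴ m/s²

2.442 × 10²⁴ m/s²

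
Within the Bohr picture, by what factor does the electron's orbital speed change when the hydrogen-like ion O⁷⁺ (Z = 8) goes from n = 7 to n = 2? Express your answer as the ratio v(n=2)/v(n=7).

7/2

v ∝ Z^1 · n^-1; with Z fixed, v ∝ n^-1.
v(n=2)/v(n=7) = (2/7)^-1 = 7/2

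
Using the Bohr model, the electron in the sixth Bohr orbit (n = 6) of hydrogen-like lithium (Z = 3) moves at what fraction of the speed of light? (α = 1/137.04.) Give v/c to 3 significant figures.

0.00365

v_n = Zαc/n, so v/c = Zα/n = 3 × 0.00730 / 6 = 0.00365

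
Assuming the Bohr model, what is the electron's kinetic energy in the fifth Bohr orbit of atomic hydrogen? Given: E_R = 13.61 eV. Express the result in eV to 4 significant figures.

For a Coulomb orbit the virial theorem gives K = −E_n.
E_n = −E_R·Z²/n², so K = E_R·Z²/n² = 13.61 × 1²/5² = 0.5444 eV

0.5444 eV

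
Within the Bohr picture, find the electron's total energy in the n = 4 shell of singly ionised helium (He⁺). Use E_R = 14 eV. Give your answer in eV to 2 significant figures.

E_n = −E_R·Z²/n² = −14 × 2²/4² = -3.5 eV

-3.5 eV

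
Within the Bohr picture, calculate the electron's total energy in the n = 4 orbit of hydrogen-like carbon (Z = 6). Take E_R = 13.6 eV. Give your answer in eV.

-30.6 eV

E_n = −E_R·Z²/n² = −13.6 × 6²/4² = -30.6 eV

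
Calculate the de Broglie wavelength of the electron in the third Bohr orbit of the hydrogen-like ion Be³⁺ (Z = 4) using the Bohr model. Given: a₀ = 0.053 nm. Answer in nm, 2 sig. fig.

0.25 nm

The Bohr quantisation condition is nλ = 2πr_n.
r_n = n²a₀/Z = 0.12 nm
λ = 2πr_n/n = 2π·0.12/3 = 0.25 nm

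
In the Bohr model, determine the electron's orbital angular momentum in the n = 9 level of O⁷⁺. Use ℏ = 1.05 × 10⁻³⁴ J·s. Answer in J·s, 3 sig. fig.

9.45 × 10⁻³⁴ J·s

L_n = nℏ = 9 × 1.05 × 10⁻³⁴ = 9.45 × 10⁻³⁴ J·s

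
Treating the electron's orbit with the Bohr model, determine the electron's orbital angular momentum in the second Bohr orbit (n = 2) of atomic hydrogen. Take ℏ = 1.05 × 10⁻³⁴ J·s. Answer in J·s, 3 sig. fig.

2.10 × 10⁻³⁴ J·s

L_n = nℏ = 2 × 1.05 × 10⁻³⁴ = 2.10 × 10⁻³⁴ J·s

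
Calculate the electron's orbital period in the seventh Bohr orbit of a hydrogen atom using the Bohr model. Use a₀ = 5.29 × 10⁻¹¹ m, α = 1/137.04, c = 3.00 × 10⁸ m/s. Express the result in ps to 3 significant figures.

r = n²a₀/Z = 7²·5.29 × 10⁻¹¹/1 = 2.59 × 10⁻⁹ m
v = Zαc/n = 1·0.00730·3.00 × 10⁸/7 = 3.13 × 10⁵ m/s
T = 2πr/v = 5.21 × 10⁻¹⁴ s = 0.0521 ps

0.0521 ps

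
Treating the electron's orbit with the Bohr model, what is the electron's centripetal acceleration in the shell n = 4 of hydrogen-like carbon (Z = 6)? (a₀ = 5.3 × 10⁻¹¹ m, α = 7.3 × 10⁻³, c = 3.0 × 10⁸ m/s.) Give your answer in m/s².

r = n²a₀/Z = 1.4 × 10⁻¹⁰ m, v = Zαc/n = 3.3 × 10⁶ m/s
a = v²/r = (3.3 × 10⁶)² / 1.4 × 10⁻¹⁰ = 7.6 × 10²² m/s²

7.6 × 10²² m/s²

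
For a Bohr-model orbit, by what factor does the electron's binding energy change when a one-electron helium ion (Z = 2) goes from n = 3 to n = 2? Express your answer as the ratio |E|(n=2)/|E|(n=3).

|E| ∝ Z^2 · n^-2; with Z fixed, |E| ∝ n^-2.
|E|(n=2)/|E|(n=3) = (2/3)^-2 = 9/4

9/4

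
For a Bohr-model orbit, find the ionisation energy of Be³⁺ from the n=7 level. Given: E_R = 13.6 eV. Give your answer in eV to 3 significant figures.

4.44 eV

E_n = −E_R·Z²/n² = −13.6 × 4²/7² eV = -4.44 eV
Ionisation energy = −E_n = 4.44 eV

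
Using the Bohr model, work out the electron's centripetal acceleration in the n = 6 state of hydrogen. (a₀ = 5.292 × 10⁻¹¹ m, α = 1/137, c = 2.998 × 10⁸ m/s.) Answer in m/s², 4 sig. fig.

6.982 × 10¹⁹ m/s²

r = n²a₀/Z = 1.905 × 10⁻⁹ m, v = Zαc/n = 3.647 × 10⁵ m/s
a = v²/r = (3.647 × 10⁵)² / 1.905 × 10⁻⁹ = 6.982 × 10¹⁹ m/s²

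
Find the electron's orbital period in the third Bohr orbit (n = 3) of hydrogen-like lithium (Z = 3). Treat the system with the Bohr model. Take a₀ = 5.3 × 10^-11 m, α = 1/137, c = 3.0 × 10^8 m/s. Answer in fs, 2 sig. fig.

0.46 fs

r = n²a₀/Z = 3²·5.3 × 10^-11/3 = 1.6 × 10^-10 m
v = Zαc/n = 3·0.0073·3.0 × 10^8/3 = 2.2 × 10^6 m/s
T = 2πr/v = 4.6 × 10^-16 s = 0.46 fs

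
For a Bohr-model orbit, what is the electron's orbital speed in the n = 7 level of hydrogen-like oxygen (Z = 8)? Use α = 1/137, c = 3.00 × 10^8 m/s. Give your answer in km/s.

v_n = Zαc/n = 8 × 0.00730 × 3.00 × 10^8 / 7
    = 2500 km/s

2500 km/s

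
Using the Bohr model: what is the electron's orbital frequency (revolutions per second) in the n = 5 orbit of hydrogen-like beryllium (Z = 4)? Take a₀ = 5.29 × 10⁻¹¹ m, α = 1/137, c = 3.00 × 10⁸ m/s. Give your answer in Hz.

8.43 × 10¹⁴ Hz

r = n²a₀/Z = 3.31 × 10⁻¹⁰ m, v = Zαc/n = 1.75 × 10⁶ m/s
f = v/(2πr) = 8.43 × 10¹⁴ Hz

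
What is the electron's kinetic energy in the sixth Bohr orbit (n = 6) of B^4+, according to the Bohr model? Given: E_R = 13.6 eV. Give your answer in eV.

9.44 eV

For a Coulomb orbit the virial theorem gives K = −E_n.
E_n = −E_R·Z²/n², so K = E_R·Z²/n² = 13.6 × 5²/6² = 9.44 eV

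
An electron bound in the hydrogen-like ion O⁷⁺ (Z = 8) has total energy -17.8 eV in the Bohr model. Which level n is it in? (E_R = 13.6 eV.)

E_n = −E_R Z²/n² ⇒ n² = E_R Z²/(−E_n) = 13.6 × 8² / 17.8 ≈ 48.90
n = 7

7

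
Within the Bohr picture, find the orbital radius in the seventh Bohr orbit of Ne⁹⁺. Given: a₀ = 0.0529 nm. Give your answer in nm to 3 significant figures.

0.259 nm

r_n = n²a₀/Z = 7² × 0.0529 / 10
    = 49 × 0.0529 / 10 = 0.259 nm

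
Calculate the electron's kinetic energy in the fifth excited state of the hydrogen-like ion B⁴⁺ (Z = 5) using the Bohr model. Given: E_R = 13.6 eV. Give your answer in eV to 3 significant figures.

For a Coulomb orbit the virial theorem gives K = −E_n.
E_n = −E_R·Z²/n², so K = E_R·Z²/n² = 13.6 × 5²/6² = 9.44 eV

9.44 eV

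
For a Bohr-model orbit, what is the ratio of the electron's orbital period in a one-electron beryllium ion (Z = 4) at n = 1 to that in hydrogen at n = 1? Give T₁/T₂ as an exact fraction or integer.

T ∝ Z^-2 · n^3
T₁/T₂ = (4/1)^-2 · (1/1)^3 = 1/16

1/16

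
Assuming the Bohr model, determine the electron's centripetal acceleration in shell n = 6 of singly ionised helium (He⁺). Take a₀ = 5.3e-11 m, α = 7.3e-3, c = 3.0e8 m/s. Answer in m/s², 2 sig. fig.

r = n²a₀/Z = 9.5e-10 m, v = Zαc/n = 7.3e5 m/s
a = v²/r = (7.3e5)² / 9.5e-10 = 5.6e20 m/s²

5.6e20 m/s²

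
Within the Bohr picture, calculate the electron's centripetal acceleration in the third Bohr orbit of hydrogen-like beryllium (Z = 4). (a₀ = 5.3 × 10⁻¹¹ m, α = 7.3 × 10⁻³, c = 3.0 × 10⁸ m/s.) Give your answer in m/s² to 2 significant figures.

r = n²a₀/Z = 1.2 × 10⁻¹⁰ m, v = Zαc/n = 2.9 × 10⁶ m/s
a = v²/r = (2.9 × 10⁶)² / 1.2 × 10⁻¹⁰ = 7.2 × 10²² m/s²

7.2 × 10²² m/s²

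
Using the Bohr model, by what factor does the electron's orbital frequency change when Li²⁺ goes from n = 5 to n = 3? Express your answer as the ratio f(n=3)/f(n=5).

f ∝ Z^2 · n^-3; with Z fixed, f ∝ n^-3.
f(n=3)/f(n=5) = (3/5)^-3 = 125/27

125/27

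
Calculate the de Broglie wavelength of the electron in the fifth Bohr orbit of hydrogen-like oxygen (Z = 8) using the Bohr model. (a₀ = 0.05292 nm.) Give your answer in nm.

0.2078 nm

The Bohr quantisation condition is nλ = 2πr_n.
r_n = n²a₀/Z = 0.1654 nm
λ = 2πr_n/n = 2π·0.1654/5 = 0.2078 nm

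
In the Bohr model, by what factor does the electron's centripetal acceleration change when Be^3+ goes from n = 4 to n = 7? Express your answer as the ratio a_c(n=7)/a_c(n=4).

a_c ∝ Z^3 · n^-4; with Z fixed, a_c ∝ n^-4.
a_c(n=7)/a_c(n=4) = (7/4)^-4 = 256/2401

256/2401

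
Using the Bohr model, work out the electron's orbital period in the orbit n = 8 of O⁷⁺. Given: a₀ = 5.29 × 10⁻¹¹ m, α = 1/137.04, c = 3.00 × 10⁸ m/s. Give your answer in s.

1.21 × 10⁻¹⁵ s

r = n²a₀/Z = 8²·5.29 × 10⁻¹¹/8 = 4.23 × 10⁻¹⁰ m
v = Zαc/n = 8·0.00730·3.00 × 10⁸/8 = 2.19 × 10⁶ m/s
T = 2πr/v = 1.21 × 10⁻¹⁵ s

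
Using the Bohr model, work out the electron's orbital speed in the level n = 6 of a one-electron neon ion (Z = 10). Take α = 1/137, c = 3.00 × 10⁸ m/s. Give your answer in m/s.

v_n = Zαc/n = 10 × 0.00730 × 3.00 × 10⁸ / 6
    = 3.65 × 10⁶ m/s

3.65 × 10⁶ m/s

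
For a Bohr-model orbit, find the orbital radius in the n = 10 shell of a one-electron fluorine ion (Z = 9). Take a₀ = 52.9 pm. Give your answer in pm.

r_n = n²a₀/Z = 10² × 52.9 / 9
    = 100 × 52.9 / 9 = 588 pm

588 pm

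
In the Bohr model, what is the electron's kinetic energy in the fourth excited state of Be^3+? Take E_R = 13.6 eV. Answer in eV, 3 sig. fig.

For a Coulomb orbit the virial theorem gives K = −E_n.
E_n = −E_R·Z²/n², so K = E_R·Z²/n² = 13.6 × 4²/5² = 8.70 eV

8.70 eV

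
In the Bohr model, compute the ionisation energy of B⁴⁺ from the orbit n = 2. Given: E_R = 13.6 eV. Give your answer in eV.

85.0 eV

E_n = −E_R·Z²/n² = −13.6 × 5²/2² eV = -85.0 eV
Ionisation energy = −E_n = 85.0 eV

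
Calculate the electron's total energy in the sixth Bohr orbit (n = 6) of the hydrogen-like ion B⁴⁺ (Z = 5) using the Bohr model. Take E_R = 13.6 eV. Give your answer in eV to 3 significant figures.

E_n = −E_R·Z²/n² = −13.6 × 5²/6² = -9.44 eV

-9.44 eV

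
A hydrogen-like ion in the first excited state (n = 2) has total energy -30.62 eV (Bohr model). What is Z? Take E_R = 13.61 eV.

E_n = −E_R Z²/n² ⇒ Z² = −E_n n²/E_R = 30.62 × 2² / 13.61 ≈ 9.00
Z = 3

3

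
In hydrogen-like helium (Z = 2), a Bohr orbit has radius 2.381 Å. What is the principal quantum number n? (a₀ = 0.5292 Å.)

3

r_n = n²a₀/Z ⇒ n² = rZ/a₀ = 2.381 × 2 / 0.5292 ≈ 9.00
n = 3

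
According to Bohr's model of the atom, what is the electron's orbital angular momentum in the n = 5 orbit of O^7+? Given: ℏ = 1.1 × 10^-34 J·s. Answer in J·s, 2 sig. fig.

L_n = nℏ = 5 × 1.1 × 10^-34 = 5.5 × 10^-34 J·s

5.5 × 10^-34 J·s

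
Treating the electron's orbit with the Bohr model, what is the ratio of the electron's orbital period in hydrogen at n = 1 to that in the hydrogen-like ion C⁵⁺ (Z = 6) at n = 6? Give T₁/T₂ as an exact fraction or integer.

T ∝ Z^-2 · n^3
T₁/T₂ = (1/6)^-2 · (1/6)^3 = 1/6

1/6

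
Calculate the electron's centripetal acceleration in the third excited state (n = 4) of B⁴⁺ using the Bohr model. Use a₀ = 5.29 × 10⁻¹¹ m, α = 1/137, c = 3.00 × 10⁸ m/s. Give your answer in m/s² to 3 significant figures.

4.43 × 10²² m/s²

r = n²a₀/Z = 1.69 × 10⁻¹⁰ m, v = Zαc/n = 2.74 × 10⁶ m/s
a = v²/r = (2.74 × 10⁶)² / 1.69 × 10⁻¹⁰ = 4.43 × 10²² m/s²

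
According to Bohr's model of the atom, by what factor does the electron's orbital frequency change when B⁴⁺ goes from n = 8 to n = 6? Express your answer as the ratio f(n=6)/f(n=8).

f ∝ Z^2 · n^-3; with Z fixed, f ∝ n^-3.
f(n=6)/f(n=8) = (6/8)^-3 = 64/27

64/27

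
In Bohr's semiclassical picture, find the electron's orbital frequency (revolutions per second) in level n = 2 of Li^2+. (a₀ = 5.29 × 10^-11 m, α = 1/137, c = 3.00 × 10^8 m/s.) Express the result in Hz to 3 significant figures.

r = n²a₀/Z = 7.05 × 10^-11 m, v = Zαc/n = 3.28 × 10^6 m/s
f = v/(2πr) = 7.41 × 10^15 Hz

7.41 × 10^15 Hz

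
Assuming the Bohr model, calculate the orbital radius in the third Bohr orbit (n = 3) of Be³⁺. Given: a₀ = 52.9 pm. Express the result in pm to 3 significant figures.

r_n = n²a₀/Z = 3² × 52.9 / 4
    = 9 × 52.9 / 4 = 119 pm

119 pm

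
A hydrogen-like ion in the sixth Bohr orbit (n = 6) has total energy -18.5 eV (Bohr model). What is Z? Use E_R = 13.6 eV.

E_n = −E_R Z²/n² ⇒ Z² = −E_n n²/E_R = 18.5 × 6² / 13.6 ≈ 48.97
Z = 7

7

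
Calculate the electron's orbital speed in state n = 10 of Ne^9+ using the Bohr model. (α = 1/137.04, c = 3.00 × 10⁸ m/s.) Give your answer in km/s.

2190 km/s

v_n = Zαc/n = 10 × 0.00730 × 3.00 × 10⁸ / 10
    = 2190 km/s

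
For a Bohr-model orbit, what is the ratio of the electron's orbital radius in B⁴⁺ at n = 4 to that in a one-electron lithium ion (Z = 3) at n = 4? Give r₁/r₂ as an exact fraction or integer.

r ∝ Z^-1 · n^2
r₁/r₂ = (5/3)^-1 · (4/4)^2 = 3/5

3/5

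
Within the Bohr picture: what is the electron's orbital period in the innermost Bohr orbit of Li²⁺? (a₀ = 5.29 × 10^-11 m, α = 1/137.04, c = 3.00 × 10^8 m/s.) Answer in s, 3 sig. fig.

r = n²a₀/Z = 1²·5.29 × 10^-11/3 = 1.76 × 10^-11 m
v = Zαc/n = 3·0.00730·3.00 × 10^8/1 = 6.57 × 10^6 m/s
T = 2πr/v = 1.69 × 10^-17 s

1.69 × 10^-17 s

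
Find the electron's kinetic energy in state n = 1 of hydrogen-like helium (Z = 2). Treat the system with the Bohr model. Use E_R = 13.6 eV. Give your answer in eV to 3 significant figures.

54.4 eV

For a Coulomb orbit the virial theorem gives K = −E_n.
E_n = −E_R·Z²/n², so K = E_R·Z²/n² = 13.6 × 2²/1² = 54.4 eV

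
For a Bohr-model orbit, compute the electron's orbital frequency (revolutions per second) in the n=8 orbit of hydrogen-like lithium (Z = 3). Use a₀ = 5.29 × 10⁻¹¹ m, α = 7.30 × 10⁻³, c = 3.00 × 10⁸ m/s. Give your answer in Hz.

r = n²a₀/Z = 1.13 × 10⁻⁹ m, v = Zαc/n = 8.21 × 10⁵ m/s
f = v/(2πr) = 1.16 × 10¹⁴ Hz

1.16 × 10¹⁴ Hz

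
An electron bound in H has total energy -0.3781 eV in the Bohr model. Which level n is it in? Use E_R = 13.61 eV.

E_n = −E_R Z²/n² ⇒ n² = E_R Z²/(−E_n) = 13.61 × 1² / 0.3781 ≈ 36.00
n = 6

6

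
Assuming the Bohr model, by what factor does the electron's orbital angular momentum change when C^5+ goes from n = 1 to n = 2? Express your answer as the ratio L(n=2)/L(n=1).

2

L = nℏ depends only on n, so L ∝ n.
L(n=2)/L(n=1) = (2/1)^1 = 2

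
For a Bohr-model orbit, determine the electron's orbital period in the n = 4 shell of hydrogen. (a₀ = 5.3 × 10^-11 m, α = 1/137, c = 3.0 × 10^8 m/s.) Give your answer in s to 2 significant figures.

9.7 × 10^-15 s

r = n²a₀/Z = 4²·5.3 × 10^-11/1 = 8.5 × 10^-10 m
v = Zαc/n = 1·0.0073·3.0 × 10^8/4 = 5.5 × 10^5 m/s
T = 2πr/v = 9.7 × 10^-15 s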